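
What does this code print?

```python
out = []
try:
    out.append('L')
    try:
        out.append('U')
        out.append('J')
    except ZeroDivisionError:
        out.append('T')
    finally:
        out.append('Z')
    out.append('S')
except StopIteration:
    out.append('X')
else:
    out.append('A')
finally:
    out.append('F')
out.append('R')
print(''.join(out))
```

Execution trace: 'L' (try body) → 'U' (inner try body) → 'J' (inner try body, no exception) → 'Z' (inner finally) → 'S' (try body, no exception) → 'A' (else) → 'F' (finally) → 'R' (after the try/except). Output: LUJZSAFR

Answer: LUJZSAFR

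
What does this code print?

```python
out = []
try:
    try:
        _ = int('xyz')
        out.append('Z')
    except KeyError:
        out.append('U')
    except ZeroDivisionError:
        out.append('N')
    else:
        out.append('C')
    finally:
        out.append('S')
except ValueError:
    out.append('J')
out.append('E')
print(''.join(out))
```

Execution trace: 'S' (finally) → 'J' (outer except ValueError) → 'E' (after the try/except). Output: SJE

Answer: SJE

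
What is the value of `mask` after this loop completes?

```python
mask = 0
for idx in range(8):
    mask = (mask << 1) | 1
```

Build 8 consecutive 1-bits: 0b11111111
`mask` takes the values: 0 → 1 → 3 → 7 → 15 → 31 → 63 → 127 → 255

Answer: 255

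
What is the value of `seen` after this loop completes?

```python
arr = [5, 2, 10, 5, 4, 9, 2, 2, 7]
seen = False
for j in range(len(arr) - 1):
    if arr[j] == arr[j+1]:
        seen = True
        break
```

Check consecutive duplicates in [5, 2, 10, 5, 4, 9, 2, 2, 7]
`seen` takes the values: False → True

Answer: True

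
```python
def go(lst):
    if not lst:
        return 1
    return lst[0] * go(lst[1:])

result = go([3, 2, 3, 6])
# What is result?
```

Product over [3, 2, 3, 6] = 3 * 2 * 3 * 6 = 108

Answer: 108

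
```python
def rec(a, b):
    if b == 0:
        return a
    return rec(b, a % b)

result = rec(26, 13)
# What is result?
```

rec(26, 13) -> rec(13, 0) -> 13

Answer: 13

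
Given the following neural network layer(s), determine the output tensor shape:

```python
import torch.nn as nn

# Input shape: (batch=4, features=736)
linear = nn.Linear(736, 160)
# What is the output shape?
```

Input: (4, 736) -> Output: (4, 160)

Answer: (4, 160)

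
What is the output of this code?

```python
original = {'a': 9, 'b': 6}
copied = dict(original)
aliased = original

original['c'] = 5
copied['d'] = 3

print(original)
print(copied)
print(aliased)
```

Key concept: dict() creates copy, assignment creates alias.
Step by step:
`original = {'a': 9, 'b': 6}` → original = {'a': 9, 'b': 6}
`copied = dict(original)` → copied = {'a': 9, 'b': 6}
`aliased = original` → aliased = {'a': 9, 'b': 6} (same object as original)
`original['c'] = 5` → original = {'a': 9, 'b': 6, 'c': 5} (same object as aliased); aliased = {'a': 9, 'b': 6, 'c': 5} (same object as original)
`copied['d'] = 3` → copied = {'a': 9, 'b': 6, 'd': 3}
`print(original)` → prints {'a': 9, 'b': 6, 'c': 5}
`print(copied)` → prints {'a': 9, 'b': 6, 'd': 3}
`print(aliased)` → prints {'a': 9, 'b': 6, 'c': 5}

Answer:
{'a': 9, 'b': 6, 'c': 5}
{'a': 9, 'b': 6, 'd': 3}
{'a': 9, 'b': 6, 'c': 5}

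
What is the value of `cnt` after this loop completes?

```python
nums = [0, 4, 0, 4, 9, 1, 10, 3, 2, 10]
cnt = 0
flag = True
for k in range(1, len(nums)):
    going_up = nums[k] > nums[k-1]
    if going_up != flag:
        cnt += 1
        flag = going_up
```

Count direction changes in [0, 4, 0, 4, 9, 1, 10, 3, 2, 10]
`cnt` takes the values: 0 → 1 → 2 → 3 → 4 → 5 → 6

Answer: 6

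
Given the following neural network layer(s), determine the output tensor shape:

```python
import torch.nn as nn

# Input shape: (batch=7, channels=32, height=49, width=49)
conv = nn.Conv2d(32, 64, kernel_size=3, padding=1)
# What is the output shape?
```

Input: (7, 32, 49, 49) -> Output: (7, 64, 49, 49)

Answer: (7, 64, 49, 49)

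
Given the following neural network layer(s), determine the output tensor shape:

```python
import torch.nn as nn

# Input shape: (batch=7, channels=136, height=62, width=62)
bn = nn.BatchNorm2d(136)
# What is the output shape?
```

Input: (7, 136, 62, 62) -> Output: (7, 136, 62, 62)

Answer: (7, 136, 62, 62)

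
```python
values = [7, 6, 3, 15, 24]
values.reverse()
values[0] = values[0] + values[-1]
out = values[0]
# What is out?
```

Trace:
`values = [7, 6, 3, 15, 24]` → values = [7, 6, 3, 15, 24]
`values.reverse()` → values = [24, 15, 3, 6, 7]
`values[0] = values[0] + values[-1]` → values = [31, 15, 3, 6, 7]
`out = values[0]` → out = 31
So out = 31

Answer: 31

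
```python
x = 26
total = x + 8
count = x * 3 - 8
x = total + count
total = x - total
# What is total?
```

Trace:
`x = 26` → x = 26
`total = x + 8` → total = 34
`count = x * 3 - 8` → count = 70
`x = total + count` → x = 104
`total = x - total` → total = 70
So total = 70

Answer: 70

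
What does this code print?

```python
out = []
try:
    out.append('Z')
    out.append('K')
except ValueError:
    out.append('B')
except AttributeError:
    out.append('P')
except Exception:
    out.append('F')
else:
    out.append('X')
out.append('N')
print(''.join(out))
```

Execution trace: 'Z' (try body) → 'K' (try body, no exception) → 'X' (else) → 'N' (after the try/except). Output: ZKXN

Answer: ZKXN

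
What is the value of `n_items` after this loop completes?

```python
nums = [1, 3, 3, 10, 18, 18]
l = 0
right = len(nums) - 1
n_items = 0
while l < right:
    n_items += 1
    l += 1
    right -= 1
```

Iterations until pointers meet (list length 6)
`n_items` takes the values: 0 → 1 → 2 → 3

Answer: 3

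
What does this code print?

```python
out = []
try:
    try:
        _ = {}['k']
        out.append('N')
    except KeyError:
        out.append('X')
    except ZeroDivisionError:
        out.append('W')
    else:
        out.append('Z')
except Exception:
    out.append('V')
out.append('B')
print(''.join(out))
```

Execution trace: 'X' (inner except KeyError) → 'B' (after the try/except). Output: XB

Answer: XB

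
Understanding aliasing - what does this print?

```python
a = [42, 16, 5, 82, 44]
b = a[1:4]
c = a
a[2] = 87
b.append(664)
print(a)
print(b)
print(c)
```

Key concept: slice vs alias.
Step by step:
`a = [42, 16, 5, 82, 44]` → a = [42, 16, 5, 82, 44]
`b = a[1:4]` → b = [16, 5, 82]
`c = a` → c = [42, 16, 5, 82, 44] (same object as a)
`a[2] = 87` → a = [42, 16, 87, 82, 44] (same object as c); c = [42, 16, 87, 82, 44] (same object as a)
`b.append(664)` → b = [16, 5, 82, 664]
`print(a)` → prints [42, 16, 87, 82, 44]
`print(b)` → prints [16, 5, 82, 664]
`print(c)` → prints [42, 16, 87, 82, 44]

Answer:
[42, 16, 87, 82, 44]
[16, 5, 82, 664]
[42, 16, 87, 82, 44]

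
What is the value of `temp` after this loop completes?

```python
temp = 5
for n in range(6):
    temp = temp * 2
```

Multiply by 2, 6 times: 5 * 2^6 = 320
`temp` takes the values: 5 → 10 → 20 → 40 → 80 → 160 → 320

Answer: 320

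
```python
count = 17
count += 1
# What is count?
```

Trace:
`count = 17` → count = 17
`count += 1` → count = 18
So count = 18

Answer: 18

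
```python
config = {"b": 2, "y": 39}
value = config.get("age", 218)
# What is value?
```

Trace:
`config = {"b": 2, "y": 39}` → config = {'b': 2, 'y': 39}
`value = config.get("age", 218)` → value = 218
So value = 218

Answer: 218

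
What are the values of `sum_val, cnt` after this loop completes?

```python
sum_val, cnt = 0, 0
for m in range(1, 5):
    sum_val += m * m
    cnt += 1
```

Sum of squares and count
`sum_val, cnt` takes the values: (0, 0) → (1, 0) → (1, 1) → (5, 1) → (5, 2) → (14, 2) → (14, 3) → (30, 3) → (30, 4)

Answer: 30, 4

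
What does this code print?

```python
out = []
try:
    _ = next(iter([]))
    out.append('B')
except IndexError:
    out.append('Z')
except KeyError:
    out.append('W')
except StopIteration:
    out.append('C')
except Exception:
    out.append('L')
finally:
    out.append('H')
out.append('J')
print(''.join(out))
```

Execution trace: 'C' (except StopIteration) → 'H' (finally) → 'J' (after the try/except). Output: CHJ

Answer: CHJ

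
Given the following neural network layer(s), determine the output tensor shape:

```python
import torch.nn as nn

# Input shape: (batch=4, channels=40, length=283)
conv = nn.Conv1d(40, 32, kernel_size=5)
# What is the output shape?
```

Input: (4, 40, 283) -> Output: (4, 32, 279)

Answer: (4, 32, 279)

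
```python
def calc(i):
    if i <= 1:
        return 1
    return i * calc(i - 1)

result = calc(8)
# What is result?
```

calc(8) = 8 * 7 * 6 * 5 * 4 * 3 * 2 * 1 = 40320

Answer: 40320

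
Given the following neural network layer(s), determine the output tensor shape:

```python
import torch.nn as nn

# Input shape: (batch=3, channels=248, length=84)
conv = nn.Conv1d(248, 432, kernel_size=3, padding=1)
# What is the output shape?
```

Input: (3, 248, 84) -> Output: (3, 432, 84)

Answer: (3, 432, 84)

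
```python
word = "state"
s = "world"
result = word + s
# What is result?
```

Trace:
`word = "state"` → word = 'state'
`s = "world"` → s = 'world'
`result = word + s` → result = 'stateworld'
So result = 'stateworld'

Answer: 'stateworld'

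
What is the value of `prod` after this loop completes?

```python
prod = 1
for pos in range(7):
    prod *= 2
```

2^7 = 128
`prod` takes the values: 1 → 2 → 4 → 8 → 16 → 32 → 64 → 128

Answer: 128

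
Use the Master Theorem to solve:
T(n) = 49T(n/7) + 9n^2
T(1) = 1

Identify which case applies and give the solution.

a=49, b=7, f(n)=9n^2. log_7(49) = 2. Since c=2 = 2, Case 2 applies: T(n) = Θ(n^log_b(a) · log n) = O(n^2 log n).

Answer: O(n^2 log n) - Case 2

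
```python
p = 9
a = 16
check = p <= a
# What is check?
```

Trace:
`p = 9` → p = 9
`a = 16` → a = 16
`check = p <= a` → check = True
So check = True

Answer: True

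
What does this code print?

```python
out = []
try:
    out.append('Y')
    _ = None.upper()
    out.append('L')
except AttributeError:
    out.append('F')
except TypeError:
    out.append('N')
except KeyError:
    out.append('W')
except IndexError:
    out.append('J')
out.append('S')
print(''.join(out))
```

Execution trace: 'Y' (try body) → 'F' (except AttributeError) → 'S' (after the try/except). Output: YFS

Answer: YFS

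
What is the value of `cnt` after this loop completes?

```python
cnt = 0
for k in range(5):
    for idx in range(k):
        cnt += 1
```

Triangle number: 0+1+2+...+4
`cnt` takes the values: 0 → 1 → 2 → 3 → 4 → 5 → 6 → 7 → 8 → 9 → 10

Answer: 10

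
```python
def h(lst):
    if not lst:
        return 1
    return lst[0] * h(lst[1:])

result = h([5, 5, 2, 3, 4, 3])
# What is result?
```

Product over [5, 5, 2, 3, 4, 3] = 5 * 5 * 2 * 3 * 4 * 3 = 1800

Answer: 1800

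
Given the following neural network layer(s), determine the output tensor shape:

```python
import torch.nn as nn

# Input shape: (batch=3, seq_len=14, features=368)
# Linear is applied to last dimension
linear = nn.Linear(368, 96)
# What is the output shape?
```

Input: (3, 14, 368) -> Output: (3, 14, 96)

Answer: (3, 14, 96)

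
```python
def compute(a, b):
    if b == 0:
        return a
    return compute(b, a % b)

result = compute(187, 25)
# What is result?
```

compute(187, 25) -> compute(25, 12) -> compute(12, 1) -> compute(1, 0) -> 1

Answer: 1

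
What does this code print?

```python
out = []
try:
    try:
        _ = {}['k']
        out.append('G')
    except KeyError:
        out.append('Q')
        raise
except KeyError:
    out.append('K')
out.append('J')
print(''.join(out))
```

Execution trace: 'Q' (inner except KeyError) → 'K' (outer except KeyError) → 'J' (after the try/except). Output: QKJ

Answer: QKJ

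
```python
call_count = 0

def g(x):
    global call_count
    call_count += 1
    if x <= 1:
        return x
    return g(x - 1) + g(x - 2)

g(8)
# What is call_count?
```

Calls(x) = 1 + Calls(x-1) + Calls(x-2); Calls(0)=Calls(1)=1. For x=8 this gives 67.

Answer: 67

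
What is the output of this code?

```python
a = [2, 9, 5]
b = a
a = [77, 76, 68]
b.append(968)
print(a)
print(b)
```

Key concept: rebinding vs mutation: a is rebound to a new list, b still points at the original.
Step by step:
`a = [2, 9, 5]` → a = [2, 9, 5]
`b = a` → b = [2, 9, 5] (same object as a)
`a = [77, 76, 68]` → a = [77, 76, 68]
`b.append(968)` → b = [2, 9, 5, 968]
`print(a)` → prints [77, 76, 68]
`print(b)` → prints [2, 9, 5, 968]

Answer:
[77, 76, 68]
[2, 9, 5, 968]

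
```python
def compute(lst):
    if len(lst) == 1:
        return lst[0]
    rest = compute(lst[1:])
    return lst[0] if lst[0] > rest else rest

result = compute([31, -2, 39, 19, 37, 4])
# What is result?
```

Recursive max over [31, -2, 39, 19, 37, 4] = 39

Answer: 39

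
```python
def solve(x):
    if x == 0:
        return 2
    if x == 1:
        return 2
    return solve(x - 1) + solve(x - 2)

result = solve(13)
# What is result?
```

Build up from base cases: solve(0)=2, solve(1)=2, solve(2)=4, solve(3)=6, solve(4)=10, solve(5)=16, solve(6)=26, ..., solve(13)=754

Answer: 754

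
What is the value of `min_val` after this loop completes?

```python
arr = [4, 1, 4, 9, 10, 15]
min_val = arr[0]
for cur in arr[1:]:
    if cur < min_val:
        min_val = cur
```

Minimum of [4, 1, 4, 9, 10, 15]
`min_val` takes the values: 4 → 1

Answer: 1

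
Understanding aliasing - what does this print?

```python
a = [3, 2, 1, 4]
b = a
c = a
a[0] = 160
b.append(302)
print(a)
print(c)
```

Key concept: multiple aliases.
Step by step:
`a = [3, 2, 1, 4]` → a = [3, 2, 1, 4]
`b = a` → b = [3, 2, 1, 4] (same object as a)
`c = a` → c = [3, 2, 1, 4] (same object as a, b)
`a[0] = 160` → a = [160, 2, 1, 4] (same object as b, c); b = [160, 2, 1, 4] (same object as a, c); c = [160, 2, 1, 4] (same object as a, b)
`b.append(302)` → a = [160, 2, 1, 4, 302] (same object as b, c); b = [160, 2, 1, 4, 302] (same object as a, c); c = [160, 2, 1, 4, 302] (same object as a, b)
`print(a)` → prints [160, 2, 1, 4, 302]
`print(c)` → prints [160, 2, 1, 4, 302]

Answer:
[160, 2, 1, 4, 302]
[160, 2, 1, 4, 302]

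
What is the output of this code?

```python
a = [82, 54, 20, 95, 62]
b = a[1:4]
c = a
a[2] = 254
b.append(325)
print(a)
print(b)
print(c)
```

Key concept: slice vs alias.
Step by step:
`a = [82, 54, 20, 95, 62]` → a = [82, 54, 20, 95, 62]
`b = a[1:4]` → b = [54, 20, 95]
`c = a` → c = [82, 54, 20, 95, 62] (same object as a)
`a[2] = 254` → a = [82, 54, 254, 95, 62] (same object as c); c = [82, 54, 254, 95, 62] (same object as a)
`b.append(325)` → b = [54, 20, 95, 325]
`print(a)` → prints [82, 54, 254, 95, 62]
`print(b)` → prints [54, 20, 95, 325]
`print(c)` → prints [82, 54, 254, 95, 62]

Answer:
[82, 54, 254, 95, 62]
[54, 20, 95, 325]
[82, 54, 254, 95, 62]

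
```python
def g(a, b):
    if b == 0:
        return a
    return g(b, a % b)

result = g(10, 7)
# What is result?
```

g(10, 7) -> g(7, 3) -> g(3, 1) -> g(1, 0) -> 1

Answer: 1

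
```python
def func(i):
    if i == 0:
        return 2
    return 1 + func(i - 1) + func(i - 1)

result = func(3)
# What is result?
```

func(i) = 1 + 2·func(i-1), func(0)=2. Closed form: (2+1)·2^3 - 1 = 23.

Answer: 23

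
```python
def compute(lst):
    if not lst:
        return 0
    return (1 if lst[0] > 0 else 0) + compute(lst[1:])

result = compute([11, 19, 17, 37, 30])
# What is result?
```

Count of positive elements in [11, 19, 17, 37, 30] = 5

Answer: 5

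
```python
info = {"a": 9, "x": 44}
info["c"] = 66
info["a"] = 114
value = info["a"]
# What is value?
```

Trace:
`info = {"a": 9, "x": 44}` → info = {'a': 9, 'x': 44}
`info["c"] = 66` → info = {'a': 9, 'x': 44, 'c': 66}
`info["a"] = 114` → info = {'a': 114, 'x': 44, 'c': 66}
`value = info["a"]` → value = 114
So value = 114

Answer: 114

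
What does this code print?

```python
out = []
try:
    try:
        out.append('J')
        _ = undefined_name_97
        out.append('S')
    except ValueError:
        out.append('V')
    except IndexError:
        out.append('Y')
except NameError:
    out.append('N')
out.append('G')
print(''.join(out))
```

Execution trace: 'J' (try body) → 'N' (outer except NameError) → 'G' (after the try/except). Output: JNG

Answer: JNG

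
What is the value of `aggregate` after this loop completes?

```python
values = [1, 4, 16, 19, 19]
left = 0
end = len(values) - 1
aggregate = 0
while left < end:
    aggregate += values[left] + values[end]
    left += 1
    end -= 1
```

Sum of pairs from ends
`aggregate` takes the values: 0 → 20 → 43

Answer: 43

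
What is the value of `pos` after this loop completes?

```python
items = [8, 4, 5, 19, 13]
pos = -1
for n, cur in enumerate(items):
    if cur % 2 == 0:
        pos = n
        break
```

First even number index in [8, 4, 5, 19, 13]
`pos` takes the values: -1 → 0

Answer: 0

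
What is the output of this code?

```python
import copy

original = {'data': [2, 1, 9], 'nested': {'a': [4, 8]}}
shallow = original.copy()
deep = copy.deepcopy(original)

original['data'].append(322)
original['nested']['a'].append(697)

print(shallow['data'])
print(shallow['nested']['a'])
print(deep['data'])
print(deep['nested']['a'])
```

Key concept: comparing shallow vs deep copy.
Step by step:
`original = {'data': [2, 1, 9], 'nested': {'a': [4, 8]}}` → original = {'data': [2, 1, 9], 'nested': {'a': [4, 8]}}
`shallow = original.copy()` → shallow = {'data': [2, 1, 9], 'nested': {'a': [4, 8]}}
`deep = copy.deepcopy(original)` → deep = {'data': [2, 1, 9], 'nested': {'a': [4, 8]}}
`original['data'].append(322)` → original = {'data': [2, 1, 9, 322], 'nested': {'a': [4, 8]}}; shallow = {'data': [2, 1, 9, 322], 'nested': {'a': [4, 8]}}
`original['nested']['a'].append(697)` → original = {'data': [2, 1, 9, 322], 'nested': {'a': [4, 8, 697]}}; shallow = {'data': [2, 1, 9, 322], 'nested': {'a': [4, 8, 697]}}
`print(shallow['data'])` → prints [2, 1, 9, 322]
`print(shallow['nested']['a'])` → prints [4, 8, 697]
`print(deep['data'])` → prints [2, 1, 9]
`print(deep['nested']['a'])` → prints [4, 8]

Answer:
[2, 1, 9, 322]
[4, 8, 697]
[2, 1, 9]
[4, 8]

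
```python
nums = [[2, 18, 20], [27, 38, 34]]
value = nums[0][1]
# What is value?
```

Trace:
`nums = [[2, 18, 20], [27, 38, 34]]` → nums = [[2, 18, 20], [27, 38, 34]]
`value = nums[0][1]` → value = 18
So value = 18

Answer: 18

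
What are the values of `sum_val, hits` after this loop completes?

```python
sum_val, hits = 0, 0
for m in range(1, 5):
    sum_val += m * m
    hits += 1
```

Sum of squares and count
`sum_val, hits` takes the values: (0, 0) → (1, 0) → (1, 1) → (5, 1) → (5, 2) → (14, 2) → (14, 3) → (30, 3) → (30, 4)

Answer: 30, 4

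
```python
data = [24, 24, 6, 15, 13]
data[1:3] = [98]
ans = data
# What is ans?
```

Trace:
`data = [24, 24, 6, 15, 13]` → data = [24, 24, 6, 15, 13]
`data[1:3] = [98]` → data = [24, 98, 15, 13]
`ans = data` → ans = [24, 98, 15, 13]
So ans = [24, 98, 15, 13]

Answer: [24, 98, 15, 13]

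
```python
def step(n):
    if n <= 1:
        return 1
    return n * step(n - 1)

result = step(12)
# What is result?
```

step(12) = 12 * 11 * 10 * 9 * 8 * 7 * 6 * 5 * 4 * 3 * 2 * 1 = 479001600

Answer: 479001600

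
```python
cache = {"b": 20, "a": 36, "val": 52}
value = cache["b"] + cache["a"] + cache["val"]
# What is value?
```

Trace:
`cache = {"b": 20, "a": 36, "val": 52}` → cache = {'b': 20, 'a': 36, 'val': 52}
`value = cache["b"] + cache["a"] + cache["val"]` → value = 108
So value = 108

Answer: 108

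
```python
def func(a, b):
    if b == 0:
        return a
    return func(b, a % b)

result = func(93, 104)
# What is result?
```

func(93, 104) -> func(104, 93) -> func(93, 11) -> func(11, 5) -> func(5, 1) -> func(1, 0) -> 1

Answer: 1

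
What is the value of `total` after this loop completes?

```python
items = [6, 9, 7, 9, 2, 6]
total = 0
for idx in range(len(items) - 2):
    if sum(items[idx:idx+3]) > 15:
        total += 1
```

Count windows with sum > 15
`total` takes the values: 0 → 1 → 2 → 3 → 4

Answer: 4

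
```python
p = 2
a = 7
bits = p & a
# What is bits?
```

Trace:
`p = 2` → p = 2
`a = 7` → a = 7
`bits = p & a` → bits = 2
So bits = 2

Answer: 2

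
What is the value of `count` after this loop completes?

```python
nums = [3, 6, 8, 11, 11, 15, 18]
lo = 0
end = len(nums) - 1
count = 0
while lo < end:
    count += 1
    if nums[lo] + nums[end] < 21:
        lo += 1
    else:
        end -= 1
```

Steps to find pair summing to 21
`count` takes the values: 0 → 1 → 2 → 3 → 4 → 5 → 6

Answer: 6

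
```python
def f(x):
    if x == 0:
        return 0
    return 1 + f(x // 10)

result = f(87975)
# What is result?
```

Count of digits of 87975: 5

Answer: 5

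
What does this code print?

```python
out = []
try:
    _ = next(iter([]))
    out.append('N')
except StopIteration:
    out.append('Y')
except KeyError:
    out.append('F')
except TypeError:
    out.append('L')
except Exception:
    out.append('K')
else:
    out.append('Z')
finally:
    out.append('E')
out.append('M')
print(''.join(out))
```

Execution trace: 'Y' (except StopIteration) → 'E' (finally) → 'M' (after the try/except). Output: YEM

Answer: YEM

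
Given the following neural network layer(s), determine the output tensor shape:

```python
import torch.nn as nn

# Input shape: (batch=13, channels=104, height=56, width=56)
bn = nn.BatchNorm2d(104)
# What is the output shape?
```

Input: (13, 104, 56, 56) -> Output: (13, 104, 56, 56)

Answer: (13, 104, 56, 56)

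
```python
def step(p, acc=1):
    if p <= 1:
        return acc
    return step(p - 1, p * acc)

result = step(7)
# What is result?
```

Accumulator trace (n, acc): (7, 1) -> (6, 7) -> (5, 42) -> (4, 210) -> (3, 840) -> (2, 2520) -> (1, 5040) -> return 5040

Answer: 5040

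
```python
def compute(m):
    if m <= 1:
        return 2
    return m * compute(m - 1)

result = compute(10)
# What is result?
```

compute(10) = 10 * 9 * 8 * 7 * 6 * 5 * 4 * 3 * 2 * 2 = 7257600

Answer: 7257600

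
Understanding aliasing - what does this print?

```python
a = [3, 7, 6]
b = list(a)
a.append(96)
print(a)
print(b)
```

Key concept: list() constructor creates copy.
Step by step:
`a = [3, 7, 6]` → a = [3, 7, 6]
`b = list(a)` → b = [3, 7, 6]
`a.append(96)` → a = [3, 7, 6, 96]
`print(a)` → prints [3, 7, 6, 96]
`print(b)` → prints [3, 7, 6]

Answer:
[3, 7, 6, 96]
[3, 7, 6]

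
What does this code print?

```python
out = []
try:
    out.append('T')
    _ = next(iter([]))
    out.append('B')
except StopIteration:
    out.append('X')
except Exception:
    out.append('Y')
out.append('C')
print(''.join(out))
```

Execution trace: 'T' (try body) → 'X' (except StopIteration) → 'C' (after the try/except). Output: TXC

Answer: TXC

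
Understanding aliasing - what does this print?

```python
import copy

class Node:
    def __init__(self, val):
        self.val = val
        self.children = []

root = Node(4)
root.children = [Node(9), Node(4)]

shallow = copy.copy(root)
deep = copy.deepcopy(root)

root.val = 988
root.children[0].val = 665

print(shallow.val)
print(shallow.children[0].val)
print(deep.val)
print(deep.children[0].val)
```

Key concept: deep copy with custom objects.
Step by step:
`root = Node(4)` → root = Node(val=4, children=[])
`root.children = [Node(9), Node(4)]` → root = Node(val=4, children=[Node(val=9, children=[]), Node(val=4, children=[])])
`shallow = copy.copy(root)` → shallow = Node(val=4, children=[Node(val=9, children=[]), Node(val=4, children=[])])
`deep = copy.deepcopy(root)` → deep = Node(val=4, children=[Node(val=9, children=[]), Node(val=4, children=[])])
`root.val = 988` → root = Node(val=988, children=[Node(val=9, children=[]), Node(val=4, children=[])])
`root.children[0].val = 665` → root = Node(val=988, children=[Node(val=665, children=[]), Node(val=4, children=[])]); shallow = Node(val=4, children=[Node(val=665, children=[]), Node(val=4, children=[])])
`print(shallow.val)` → prints 4
`print(shallow.children[0].val)` → prints 665
`print(deep.val)` → prints 4
`print(deep.children[0].val)` → prints 9

Answer:
4
665
4
9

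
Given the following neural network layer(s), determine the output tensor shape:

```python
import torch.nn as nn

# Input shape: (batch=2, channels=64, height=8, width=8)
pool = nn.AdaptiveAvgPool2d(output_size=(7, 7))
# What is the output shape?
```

Input: (2, 64, 8, 8) -> Output: (2, 64, 7, 7)

Answer: (2, 64, 7, 7)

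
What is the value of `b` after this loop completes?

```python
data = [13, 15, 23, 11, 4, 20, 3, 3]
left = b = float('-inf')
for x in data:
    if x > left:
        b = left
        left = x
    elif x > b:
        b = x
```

Second largest (with repeats) in [13, 15, 23, 11, 4, 20, 3, 3]
`b` takes the values: -inf → 13 → 15 → 20

Answer: 20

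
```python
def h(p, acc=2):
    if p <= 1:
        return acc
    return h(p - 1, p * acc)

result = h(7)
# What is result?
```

Accumulator trace (n, acc): (7, 2) -> (6, 14) -> (5, 84) -> (4, 420) -> (3, 1680) -> (2, 5040) -> (1, 10080) -> return 10080

Answer: 10080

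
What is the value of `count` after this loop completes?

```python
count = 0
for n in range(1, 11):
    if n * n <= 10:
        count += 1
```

Count numbers where n² ≤ 10
`count` takes the values: 0 → 1 → 2 → 3

Answer: 3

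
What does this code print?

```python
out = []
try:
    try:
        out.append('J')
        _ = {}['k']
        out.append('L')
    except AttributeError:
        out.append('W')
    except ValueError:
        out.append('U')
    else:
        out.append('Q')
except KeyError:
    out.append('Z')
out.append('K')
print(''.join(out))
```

Execution trace: 'J' (try body) → 'Z' (outer except KeyError) → 'K' (after the try/except). Output: JZK

Answer: JZK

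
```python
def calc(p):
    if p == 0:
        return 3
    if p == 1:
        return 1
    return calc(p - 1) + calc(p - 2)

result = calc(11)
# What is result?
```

Build up from base cases: calc(0)=3, calc(1)=1, calc(2)=4, calc(3)=5, calc(4)=9, calc(5)=14, calc(6)=23, ..., calc(11)=254

Answer: 254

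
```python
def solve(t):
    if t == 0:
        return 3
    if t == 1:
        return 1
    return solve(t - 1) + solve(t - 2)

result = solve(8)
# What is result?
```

Build up from base cases: solve(0)=3, solve(1)=1, solve(2)=4, solve(3)=5, solve(4)=9, solve(5)=14, solve(6)=23, ..., solve(8)=60

Answer: 60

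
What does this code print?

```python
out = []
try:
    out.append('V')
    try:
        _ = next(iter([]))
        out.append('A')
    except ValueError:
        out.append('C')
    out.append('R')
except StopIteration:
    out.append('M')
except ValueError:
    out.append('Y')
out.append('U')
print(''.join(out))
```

Execution trace: 'V' (try body) → 'M' (except StopIteration) → 'U' (after the try/except). Output: VMU

Answer: VMU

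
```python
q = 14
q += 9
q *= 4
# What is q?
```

Trace:
`q = 14` → q = 14
`q += 9` → q = 23
`q *= 4` → q = 92
So q = 92

Answer: 92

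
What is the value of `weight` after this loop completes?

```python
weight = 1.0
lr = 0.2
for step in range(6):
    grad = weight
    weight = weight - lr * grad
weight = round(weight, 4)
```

Gradient descent: w = 1.0 * (1 - 0.2)^6
`weight` takes the values: 1.0 → 0.8 → 0.64 → 0.512 → 0.4096 → 0.32768 → 0.262144 → 0.2621

Answer: 0.2621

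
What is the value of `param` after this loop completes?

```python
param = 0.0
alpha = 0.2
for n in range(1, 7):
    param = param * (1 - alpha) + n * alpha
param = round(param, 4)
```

Moving average with lr=0.2
`param` takes the values: 0.0 → 0.2 → 0.56 → 1.048 → 1.6384 → 2.31072 → 3.048576 → 3.0486

Answer: 3.0486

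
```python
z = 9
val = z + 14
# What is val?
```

Trace:
`z = 9` → z = 9
`val = z + 14` → val = 23
So val = 23

Answer: 23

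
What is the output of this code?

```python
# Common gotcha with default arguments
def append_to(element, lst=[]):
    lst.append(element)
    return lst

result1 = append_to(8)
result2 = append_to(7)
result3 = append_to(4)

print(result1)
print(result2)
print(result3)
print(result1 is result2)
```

Key concept: mutable default argument gotcha.
Step by step:
`result1 = append_to(8)` → result1 = [8]
`result2 = append_to(7)` → result1 = [8, 7] (same object as result2); result2 = [8, 7] (same object as result1)
`result3 = append_to(4)` → result1 = [8, 7, 4] (same object as result2, result3); result2 = [8, 7, 4] (same object as result1, result3); result3 = [8, 7, 4] (same object as result1, result2)
`print(result1)` → prints [8, 7, 4]
`print(result2)` → prints [8, 7, 4]
`print(result3)` → prints [8, 7, 4]
`print(result1 is result2)` → prints True

Answer:
[8, 7, 4]
[8, 7, 4]
[8, 7, 4]
True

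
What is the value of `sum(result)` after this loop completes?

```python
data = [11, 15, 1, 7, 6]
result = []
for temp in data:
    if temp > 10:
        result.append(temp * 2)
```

Sum of doubled values > 10
`result` takes the values: [] → [22] → [22, 30]
So `sum(result)` = 52

Answer: 52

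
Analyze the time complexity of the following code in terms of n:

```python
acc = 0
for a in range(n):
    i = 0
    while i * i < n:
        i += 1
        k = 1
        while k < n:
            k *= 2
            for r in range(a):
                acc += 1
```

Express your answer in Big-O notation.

Each loop level contributes: n × √n × log n × n. Multiplying the contributions gives O(n^2√n log n).

Answer: O(n^2√n log n)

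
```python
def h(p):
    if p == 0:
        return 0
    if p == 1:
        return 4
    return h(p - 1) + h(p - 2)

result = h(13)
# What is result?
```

Build up from base cases: h(0)=0, h(1)=4, h(2)=4, h(3)=8, h(4)=12, h(5)=20, h(6)=32, ..., h(13)=932

Answer: 932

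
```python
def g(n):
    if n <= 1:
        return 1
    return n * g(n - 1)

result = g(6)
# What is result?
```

g(6) = 6 * 5 * 4 * 3 * 2 * 1 = 720

Answer: 720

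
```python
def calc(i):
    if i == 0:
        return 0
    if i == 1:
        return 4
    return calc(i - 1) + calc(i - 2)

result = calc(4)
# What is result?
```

Build up from base cases: calc(0)=0, calc(1)=4, calc(2)=4, calc(3)=8, calc(4)=12

Answer: 12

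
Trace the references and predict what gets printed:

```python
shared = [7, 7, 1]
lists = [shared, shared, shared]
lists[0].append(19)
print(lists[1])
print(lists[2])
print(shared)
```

Key concept: list of same reference.
Step by step:
`shared = [7, 7, 1]` → shared = [7, 7, 1]
`lists = [shared, shared, shared]` → lists = [[7, 7, 1], [7, 7, 1], [7, 7, 1]]
`lists[0].append(19)` → shared = [7, 7, 1, 19]; lists = [[7, 7, 1, 19], [7, 7, 1, 19], [7, 7, 1, 19]]
`print(lists[1])` → prints [7, 7, 1, 19]
`print(lists[2])` → prints [7, 7, 1, 19]
`print(shared)` → prints [7, 7, 1, 19]

Answer:
[7, 7, 1, 19]
[7, 7, 1, 19]
[7, 7, 1, 19]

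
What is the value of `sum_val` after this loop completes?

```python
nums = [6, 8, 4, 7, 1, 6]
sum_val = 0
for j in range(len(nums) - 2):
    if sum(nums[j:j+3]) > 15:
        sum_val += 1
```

Count windows with sum > 15
`sum_val` takes the values: 0 → 1 → 2

Answer: 2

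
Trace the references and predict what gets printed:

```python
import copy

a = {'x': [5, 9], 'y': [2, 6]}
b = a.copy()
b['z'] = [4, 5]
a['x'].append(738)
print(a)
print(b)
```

Key concept: shallow copy of dict with mutable values.
Step by step:
`a = {'x': [5, 9], 'y': [2, 6]}` → a = {'x': [5, 9], 'y': [2, 6]}
`b = a.copy()` → b = {'x': [5, 9], 'y': [2, 6]}
`b['z'] = [4, 5]` → b = {'x': [5, 9], 'y': [2, 6], 'z': [4, 5]}
`a['x'].append(738)` → a = {'x': [5, 9, 738], 'y': [2, 6]}; b = {'x': [5, 9, 738], 'y': [2, 6], 'z': [4, 5]}
`print(a)` → prints {'x': [5, 9, 738], 'y': [2, 6]}
`print(b)` → prints {'x': [5, 9, 738], 'y': [2, 6], 'z': [4, 5]}

Answer:
{'x': [5, 9, 738], 'y': [2, 6]}
{'x': [5, 9, 738], 'y': [2, 6], 'z': [4, 5]}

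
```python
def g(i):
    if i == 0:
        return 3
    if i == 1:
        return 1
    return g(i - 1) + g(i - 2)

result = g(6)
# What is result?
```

Build up from base cases: g(0)=3, g(1)=1, g(2)=4, g(3)=5, g(4)=9, g(5)=14, g(6)=23

Answer: 23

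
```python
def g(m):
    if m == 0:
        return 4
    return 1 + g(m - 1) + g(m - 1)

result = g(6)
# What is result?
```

g(m) = 1 + 2·g(m-1), g(0)=4. Closed form: (4+1)·2^6 - 1 = 319.

Answer: 319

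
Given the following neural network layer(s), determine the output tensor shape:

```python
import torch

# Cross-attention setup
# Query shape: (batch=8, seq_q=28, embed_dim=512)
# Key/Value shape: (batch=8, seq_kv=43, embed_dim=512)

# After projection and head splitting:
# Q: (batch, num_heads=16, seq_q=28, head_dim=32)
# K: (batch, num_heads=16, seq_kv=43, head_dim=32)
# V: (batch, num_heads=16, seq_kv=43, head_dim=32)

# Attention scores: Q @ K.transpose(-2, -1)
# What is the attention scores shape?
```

Input: (8, 28, 512) -> Output: (8, 16, 28, 43)

Answer: (8, 16, 28, 43)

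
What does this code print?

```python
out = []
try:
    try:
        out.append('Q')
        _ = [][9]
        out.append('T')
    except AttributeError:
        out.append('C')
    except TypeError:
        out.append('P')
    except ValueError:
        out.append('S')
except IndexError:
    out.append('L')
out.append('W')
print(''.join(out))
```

Execution trace: 'Q' (try body) → 'L' (outer except IndexError) → 'W' (after the try/except). Output: QLW

Answer: QLW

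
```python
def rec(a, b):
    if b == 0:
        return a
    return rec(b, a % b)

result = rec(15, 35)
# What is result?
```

rec(15, 35) -> rec(35, 15) -> rec(15, 5) -> rec(5, 0) -> 5

Answer: 5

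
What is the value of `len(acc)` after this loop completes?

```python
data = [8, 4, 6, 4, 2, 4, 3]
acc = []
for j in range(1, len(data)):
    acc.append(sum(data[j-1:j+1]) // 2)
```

Number of 2-element averages
`acc` takes the values: [] → [6] → [6, 5] → [6, 5, 5] → [6, 5, 5, 3] → [6, 5, 5, 3, 3] → [6, 5, 5, 3, 3, 3]
So `len(acc)` = 6

Answer: 6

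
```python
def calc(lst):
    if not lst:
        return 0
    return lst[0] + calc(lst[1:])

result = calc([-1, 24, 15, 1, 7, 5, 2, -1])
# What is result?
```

(-1) + 24 + 15 + 1 + 7 + 5 + 2 + (-1) + 0 = 52

Answer: 52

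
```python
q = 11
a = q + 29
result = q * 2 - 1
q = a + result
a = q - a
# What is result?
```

Trace:
`q = 11` → q = 11
`a = q + 29` → a = 40
`result = q * 2 - 1` → result = 21
`q = a + result` → q = 61
`a = q - a` → a = 21
So result = 21

Answer: 21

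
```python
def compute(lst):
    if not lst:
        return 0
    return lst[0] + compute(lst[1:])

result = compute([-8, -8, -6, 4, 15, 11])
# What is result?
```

(-8) + (-8) + (-6) + 4 + 15 + 11 + 0 = 8

Answer: 8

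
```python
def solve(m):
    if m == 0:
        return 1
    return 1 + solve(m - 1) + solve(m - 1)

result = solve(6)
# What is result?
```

solve(m) = 1 + 2·solve(m-1), solve(0)=1. Closed form: (1+1)·2^6 - 1 = 127.

Answer: 127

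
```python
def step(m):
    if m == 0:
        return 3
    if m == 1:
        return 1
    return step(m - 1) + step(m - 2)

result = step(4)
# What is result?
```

Build up from base cases: step(0)=3, step(1)=1, step(2)=4, step(3)=5, step(4)=9

Answer: 9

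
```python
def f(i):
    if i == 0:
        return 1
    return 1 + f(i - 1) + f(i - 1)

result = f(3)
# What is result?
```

f(i) = 1 + 2·f(i-1), f(0)=1. Closed form: (1+1)·2^3 - 1 = 15.

Answer: 15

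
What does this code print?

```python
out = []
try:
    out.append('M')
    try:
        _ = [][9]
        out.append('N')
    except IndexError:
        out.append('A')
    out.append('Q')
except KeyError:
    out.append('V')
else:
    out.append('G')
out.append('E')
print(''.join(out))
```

Execution trace: 'M' (try body) → 'A' (inner except IndexError) → 'Q' (try body, no exception) → 'G' (else) → 'E' (after the try/except). Output: MAQGE

Answer: MAQGE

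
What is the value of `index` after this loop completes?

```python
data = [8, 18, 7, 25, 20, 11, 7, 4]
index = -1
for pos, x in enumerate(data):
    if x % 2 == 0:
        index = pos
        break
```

First even number index in [8, 18, 7, 25, 20, 11, 7, 4]
`index` takes the values: -1 → 0

Answer: 0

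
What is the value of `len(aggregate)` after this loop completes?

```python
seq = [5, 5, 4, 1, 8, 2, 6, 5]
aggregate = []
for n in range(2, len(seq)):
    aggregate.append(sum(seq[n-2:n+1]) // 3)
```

Number of 3-element averages
`aggregate` takes the values: [] → [4] → [4, 3] → [4, 3, 4] → [4, 3, 4, 3] → [4, 3, 4, 3, 5] → [4, 3, 4, 3, 5, 4]
So `len(aggregate)` = 6

Answer: 6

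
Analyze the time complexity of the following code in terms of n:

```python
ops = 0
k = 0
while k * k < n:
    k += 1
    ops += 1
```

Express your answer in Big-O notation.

Each loop level contributes: √n. Multiplying the contributions gives O(√n).

Answer: O(√n)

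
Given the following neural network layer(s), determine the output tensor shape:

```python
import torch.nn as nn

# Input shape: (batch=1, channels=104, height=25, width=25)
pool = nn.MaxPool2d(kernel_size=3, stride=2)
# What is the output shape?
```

Input: (1, 104, 25, 25) -> Output: (1, 104, 12, 12)

Answer: (1, 104, 12, 12)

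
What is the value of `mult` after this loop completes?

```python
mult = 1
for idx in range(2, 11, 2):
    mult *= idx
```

Product of even numbers 2 to 10
`mult` takes the values: 1 → 2 → 8 → 48 → 384 → 3840

Answer: 3840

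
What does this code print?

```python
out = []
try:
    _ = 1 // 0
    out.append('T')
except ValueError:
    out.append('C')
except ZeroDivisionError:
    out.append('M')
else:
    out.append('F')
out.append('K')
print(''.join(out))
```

Execution trace: 'M' (except ZeroDivisionError) → 'K' (after the try/except). Output: MK

Answer: MK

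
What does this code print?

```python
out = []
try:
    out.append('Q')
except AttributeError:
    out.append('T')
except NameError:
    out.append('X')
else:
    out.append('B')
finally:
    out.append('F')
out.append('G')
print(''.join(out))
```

Execution trace: 'Q' (try body, no exception) → 'B' (else) → 'F' (finally) → 'G' (after the try/except). Output: QBFG

Answer: QBFG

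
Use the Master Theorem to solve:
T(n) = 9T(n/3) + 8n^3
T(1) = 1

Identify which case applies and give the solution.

a=9, b=3, f(n)=8n^3. log_3(9) = 2. Since c=3 > 2 and the regularity condition holds (9(n/3)^3 = (9/3^3)n^3 with 9/3^3 < 1), Case 3 applies: T(n) = Θ(f(n)) = O(n^3).

Answer: O(n^3) - Case 3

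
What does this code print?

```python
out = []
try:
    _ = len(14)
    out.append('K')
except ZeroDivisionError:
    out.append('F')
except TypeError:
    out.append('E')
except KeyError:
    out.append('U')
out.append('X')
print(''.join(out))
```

Execution trace: 'E' (except TypeError) → 'X' (after the try/except). Output: EX

Answer: EX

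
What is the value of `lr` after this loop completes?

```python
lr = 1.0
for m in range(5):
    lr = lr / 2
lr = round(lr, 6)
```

Halving LR 5 times: 1 / 2^5
`lr` takes the values: 1.0 → 0.5 → 0.25 → 0.125 → 0.0625 → 0.03125

Answer: 0.03125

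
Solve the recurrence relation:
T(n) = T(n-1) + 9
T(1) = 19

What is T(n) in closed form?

Unrolling: T(n) = T(1) + 9·(n-1) = 19 + 9(n-1) = 9n + 10.

Answer: T(n) = 9n + 10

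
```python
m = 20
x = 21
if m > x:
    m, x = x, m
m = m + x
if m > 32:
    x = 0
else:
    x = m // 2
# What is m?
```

Trace:
`m = 20` → m = 20
`x = 21` → x = 21
`if m > x: ...` → m > x is False → no variable changes
`m = m + x` → m = 41
`if m > 32: ...` → m > 32 is True → x = 0
So m = 41

Answer: 41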